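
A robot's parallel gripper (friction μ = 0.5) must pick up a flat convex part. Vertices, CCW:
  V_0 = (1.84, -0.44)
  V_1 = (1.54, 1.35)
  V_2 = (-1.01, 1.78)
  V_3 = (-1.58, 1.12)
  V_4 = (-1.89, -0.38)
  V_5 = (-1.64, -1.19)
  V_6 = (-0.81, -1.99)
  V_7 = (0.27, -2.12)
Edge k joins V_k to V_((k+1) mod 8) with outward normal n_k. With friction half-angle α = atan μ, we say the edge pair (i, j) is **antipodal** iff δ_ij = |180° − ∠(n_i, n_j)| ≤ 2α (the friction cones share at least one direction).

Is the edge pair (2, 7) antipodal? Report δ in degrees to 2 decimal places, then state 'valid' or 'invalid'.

α = atan 0.5 = 26.57°;  2α = 53.13°
edge 2: e_2 = (-0.57, -0.66);  n_2 = (-0.7568, +0.6536)
edge 7: e_7 = (+1.57, +1.68);  n_7 = (+0.7306, -0.6828)
∠(n_2, n_7) = 177.75°
δ = |180° − 177.75°| = 2.25°
2.25° ≤ 2α = 53.13°  →  valid

δ = 2.25°, valid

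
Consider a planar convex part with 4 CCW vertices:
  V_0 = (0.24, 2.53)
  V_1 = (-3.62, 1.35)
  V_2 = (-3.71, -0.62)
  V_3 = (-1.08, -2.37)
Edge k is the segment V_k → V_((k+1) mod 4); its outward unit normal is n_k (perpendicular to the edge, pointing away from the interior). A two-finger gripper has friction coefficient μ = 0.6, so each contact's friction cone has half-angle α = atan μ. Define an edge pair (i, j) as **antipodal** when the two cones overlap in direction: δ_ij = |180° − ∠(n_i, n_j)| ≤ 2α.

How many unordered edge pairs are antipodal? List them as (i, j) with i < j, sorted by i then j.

count = 3; pairs: (0,2), (0,3), (1,3)

α = atan 0.6 = 30.96°;  2α = 61.93°
n_0 = (-0.2923, +0.9563)
n_1 = (-0.9990, +0.0456)
n_2 = (-0.5540, -0.8325)
n_3 = (+0.9656, -0.2601)
  (0,1): δ = 109.61°  ·
  (0,2): δ = 50.64°  ✓
  (0,3): δ = 57.92°  ✓
  (1,2): δ = 121.02°  ·
  (1,3): δ = 12.46°  ✓
  (2,3): δ = 71.44°  ·
antipodal pairs: 3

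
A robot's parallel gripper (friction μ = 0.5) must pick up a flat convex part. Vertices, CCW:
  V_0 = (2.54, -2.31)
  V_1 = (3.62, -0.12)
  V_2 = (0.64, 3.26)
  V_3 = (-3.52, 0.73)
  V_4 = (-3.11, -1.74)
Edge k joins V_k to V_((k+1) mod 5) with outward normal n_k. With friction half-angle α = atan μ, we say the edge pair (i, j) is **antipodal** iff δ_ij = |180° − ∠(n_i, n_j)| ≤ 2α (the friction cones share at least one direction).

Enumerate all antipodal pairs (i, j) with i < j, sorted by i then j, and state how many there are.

count = 5; pairs: (0,2), (0,3), (1,3), (1,4), (2,4)

α = atan 0.5 = 26.57°;  2α = 53.13°
n_0 = (+0.8969, -0.4423)
n_1 = (+0.7501, +0.6613)
n_2 = (-0.5196, +0.8544)
n_3 = (-0.9865, -0.1638)
n_4 = (-0.1004, -0.9949)
  (0,1): δ = 112.35°  ·
  (0,2): δ = 32.44°  ✓
  (0,3): δ = 35.67°  ✓
  (0,4): δ = 110.49°  ·
  (1,2): δ = 100.09°  ·
  (1,3): δ = 31.98°  ✓
  (1,4): δ = 42.84°  ✓
  (2,3): δ = 111.88°  ·
  (2,4): δ = 37.07°  ✓
  (3,4): δ = 105.19°  ·
antipodal pairs: 5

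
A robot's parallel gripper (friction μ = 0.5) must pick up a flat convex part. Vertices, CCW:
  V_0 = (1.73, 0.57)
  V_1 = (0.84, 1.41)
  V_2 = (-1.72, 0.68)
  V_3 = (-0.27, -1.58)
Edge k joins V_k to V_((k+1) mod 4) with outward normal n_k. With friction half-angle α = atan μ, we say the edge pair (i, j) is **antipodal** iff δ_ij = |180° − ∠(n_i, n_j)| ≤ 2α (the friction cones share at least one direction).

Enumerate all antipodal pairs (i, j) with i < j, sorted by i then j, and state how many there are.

count = 2; pairs: (0,2), (1,3)

α = atan 0.5 = 26.57°;  2α = 53.13°
n_0 = (+0.6864, +0.7272)
n_1 = (-0.2742, +0.9617)
n_2 = (-0.8417, -0.5400)
n_3 = (+0.7322, -0.6811)
  (0,1): δ = 120.74°  ·
  (0,2): δ = 13.97°  ✓
  (0,3): δ = 90.41°  ·
  (1,2): δ = 73.23°  ·
  (1,3): δ = 31.15°  ✓
  (2,3): δ = 75.61°  ·
antipodal pairs: 2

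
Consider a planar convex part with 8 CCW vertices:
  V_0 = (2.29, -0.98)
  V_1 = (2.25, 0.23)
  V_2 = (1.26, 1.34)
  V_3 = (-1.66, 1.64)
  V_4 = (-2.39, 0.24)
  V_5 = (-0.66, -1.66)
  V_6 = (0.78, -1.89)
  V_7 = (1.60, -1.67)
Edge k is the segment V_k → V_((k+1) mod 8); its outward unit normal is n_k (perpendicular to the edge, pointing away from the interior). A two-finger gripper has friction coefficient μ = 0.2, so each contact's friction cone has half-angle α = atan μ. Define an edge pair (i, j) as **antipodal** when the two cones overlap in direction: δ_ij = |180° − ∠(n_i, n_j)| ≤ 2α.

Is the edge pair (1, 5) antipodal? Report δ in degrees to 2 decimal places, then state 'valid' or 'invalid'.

δ = 39.20°, invalid

α = atan 0.2 = 11.31°;  2α = 22.62°
edge 1: e_1 = (-0.99, +1.11);  n_1 = (+0.7463, +0.6656)
edge 5: e_5 = (+1.44, -0.23);  n_5 = (-0.1577, -0.9875)
∠(n_1, n_5) = 140.80°
δ = |180° − 140.80°| = 39.20°
39.20° > 2α = 22.62°  →  invalid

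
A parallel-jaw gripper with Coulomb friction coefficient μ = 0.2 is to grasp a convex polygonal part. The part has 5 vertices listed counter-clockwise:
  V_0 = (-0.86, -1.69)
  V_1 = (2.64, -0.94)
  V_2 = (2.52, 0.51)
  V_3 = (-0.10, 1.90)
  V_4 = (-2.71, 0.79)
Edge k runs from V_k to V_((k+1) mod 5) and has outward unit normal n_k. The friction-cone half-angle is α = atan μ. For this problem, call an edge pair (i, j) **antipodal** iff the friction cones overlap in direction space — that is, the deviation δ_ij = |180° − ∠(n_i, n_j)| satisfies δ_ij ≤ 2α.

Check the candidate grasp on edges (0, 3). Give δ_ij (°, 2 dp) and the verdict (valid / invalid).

α = atan 0.2 = 11.31°;  2α = 22.62°
edge 0: e_0 = (+3.50, +0.75);  n_0 = (+0.2095, -0.9778)
edge 3: e_3 = (-2.61, -1.11);  n_3 = (-0.3914, +0.9202)
∠(n_0, n_3) = 169.06°
δ = |180° − 169.06°| = 10.94°
10.94° ≤ 2α = 22.62°  →  valid

δ = 10.94°, valid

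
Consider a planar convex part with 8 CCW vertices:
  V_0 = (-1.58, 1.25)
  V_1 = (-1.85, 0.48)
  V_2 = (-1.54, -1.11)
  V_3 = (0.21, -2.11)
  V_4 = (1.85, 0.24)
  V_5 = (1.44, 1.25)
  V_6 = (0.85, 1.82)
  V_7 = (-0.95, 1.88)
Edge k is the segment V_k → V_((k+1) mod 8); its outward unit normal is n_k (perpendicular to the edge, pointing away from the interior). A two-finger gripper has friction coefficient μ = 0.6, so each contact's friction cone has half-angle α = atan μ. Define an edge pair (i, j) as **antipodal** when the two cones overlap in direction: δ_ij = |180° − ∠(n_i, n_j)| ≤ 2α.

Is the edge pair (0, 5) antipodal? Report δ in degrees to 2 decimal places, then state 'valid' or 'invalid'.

α = atan 0.6 = 30.96°;  2α = 61.93°
edge 0: e_0 = (-0.27, -0.77);  n_0 = (-0.9437, +0.3309)
edge 5: e_5 = (-0.59, +0.57);  n_5 = (+0.6948, +0.7192)
∠(n_0, n_5) = 114.69°
δ = |180° − 114.69°| = 65.31°
65.31° > 2α = 61.93°  →  invalid

δ = 65.31°, invalid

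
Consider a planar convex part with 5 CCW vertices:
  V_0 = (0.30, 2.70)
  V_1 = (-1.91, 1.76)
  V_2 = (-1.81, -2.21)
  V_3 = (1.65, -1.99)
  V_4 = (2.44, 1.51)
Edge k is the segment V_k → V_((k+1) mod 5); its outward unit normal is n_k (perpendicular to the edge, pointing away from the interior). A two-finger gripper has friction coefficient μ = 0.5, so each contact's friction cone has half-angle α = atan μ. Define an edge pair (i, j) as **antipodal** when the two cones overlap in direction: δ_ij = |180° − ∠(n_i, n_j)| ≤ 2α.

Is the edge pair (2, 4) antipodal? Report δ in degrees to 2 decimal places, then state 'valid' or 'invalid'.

δ = 32.72°, valid

α = atan 0.5 = 26.57°;  2α = 53.13°
edge 2: e_2 = (+3.46, +0.22);  n_2 = (+0.0635, -0.9980)
edge 4: e_4 = (-2.14, +1.19);  n_4 = (+0.4860, +0.8740)
∠(n_2, n_4) = 147.28°
δ = |180° − 147.28°| = 32.72°
32.72° ≤ 2α = 53.13°  →  valid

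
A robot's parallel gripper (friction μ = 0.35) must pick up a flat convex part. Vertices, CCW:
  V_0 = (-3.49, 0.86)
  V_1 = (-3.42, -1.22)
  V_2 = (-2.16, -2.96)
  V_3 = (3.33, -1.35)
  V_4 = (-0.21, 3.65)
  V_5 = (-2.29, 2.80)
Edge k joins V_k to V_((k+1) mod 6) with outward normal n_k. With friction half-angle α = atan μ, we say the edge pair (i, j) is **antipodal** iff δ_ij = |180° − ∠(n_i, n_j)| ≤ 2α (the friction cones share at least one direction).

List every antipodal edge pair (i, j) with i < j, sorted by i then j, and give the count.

count = 3; pairs: (0,3), (1,3), (2,4)

α = atan 0.35 = 19.29°;  2α = 38.58°
n_0 = (-0.9994, -0.0336)
n_1 = (-0.8099, -0.5865)
n_2 = (+0.2814, -0.9596)
n_3 = (+0.8162, +0.5778)
n_4 = (-0.3783, +0.9257)
n_5 = (-0.8505, +0.5261)
  (0,1): δ = 146.02°  ·
  (0,2): δ = 75.58°  ·
  (0,3): δ = 33.37°  ✓
  (0,4): δ = 110.30°  ·
  (0,5): δ = 146.33°  ·
  (1,2): δ = 109.57°  ·
  (1,3): δ = 0.61°  ✓
  (1,4): δ = 76.32°  ·
  (1,5): δ = 112.35°  ·
  (2,3): δ = 71.05°  ·
  (2,4): δ = 5.88°  ✓
  (2,5): δ = 41.92°  ·
  (3,4): δ = 103.07°  ·
  (3,5): δ = 67.04°  ·
  (4,5): δ = 143.97°  ·
antipodal pairs: 3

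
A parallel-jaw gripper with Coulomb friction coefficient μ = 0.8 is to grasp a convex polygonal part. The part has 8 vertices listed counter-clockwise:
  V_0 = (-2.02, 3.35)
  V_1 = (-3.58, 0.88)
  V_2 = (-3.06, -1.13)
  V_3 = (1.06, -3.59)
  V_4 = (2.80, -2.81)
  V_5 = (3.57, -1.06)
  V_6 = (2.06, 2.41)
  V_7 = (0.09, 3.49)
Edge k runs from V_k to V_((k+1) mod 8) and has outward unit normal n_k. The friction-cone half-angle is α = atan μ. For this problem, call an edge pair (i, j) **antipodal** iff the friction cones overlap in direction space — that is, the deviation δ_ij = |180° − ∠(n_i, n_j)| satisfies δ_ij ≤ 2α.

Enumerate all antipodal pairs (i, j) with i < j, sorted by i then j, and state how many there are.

count = 12; pairs: (0,3), (0,4), (0,5), (1,4), (1,5), (1,6), (2,5), (2,6), (2,7), (3,6), (3,7), (4,7)

α = atan 0.8 = 38.66°;  2α = 77.32°
n_0 = (-0.8455, +0.5340)
n_1 = (-0.9681, -0.2505)
n_2 = (-0.5127, -0.8586)
n_3 = (+0.4091, -0.9125)
n_4 = (+0.9153, -0.4027)
n_5 = (+0.9169, +0.3990)
n_6 = (+0.4807, +0.8769)
n_7 = (-0.0662, +0.9978)
  (0,1): δ = 133.22°  ·
  (0,2): δ = 88.57°  ·
  (0,3): δ = 33.58°  ✓
  (0,4): δ = 8.53°  ✓
  (0,5): δ = 55.79°  ✓
  (0,6): δ = 93.54°  ·
  (0,7): δ = 126.07°  ·
  (1,2): δ = 135.35°  ·
  (1,3): δ = 80.36°  ·
  (1,4): δ = 38.25°  ✓
  (1,5): δ = 9.01°  ✓
  (1,6): δ = 46.76°  ✓
  (1,7): δ = 79.29°  ·
  (2,3): δ = 125.01°  ·
  (2,4): δ = 82.91°  ·
  (2,5): δ = 35.64°  ✓
  (2,6): δ = 2.11°  ✓
  (2,7): δ = 34.64°  ✓
  (3,4): δ = 137.90°  ·
  (3,5): δ = 90.63°  ·
  (3,6): δ = 52.88°  ✓
  (3,7): δ = 20.35°  ✓
  (4,5): δ = 132.73°  ·
  (4,6): δ = 94.98°  ·
  (4,7): δ = 62.45°  ✓
  (5,6): δ = 142.25°  ·
  (5,7): δ = 109.72°  ·
  (6,7): δ = 147.47°  ·
antipodal pairs: 12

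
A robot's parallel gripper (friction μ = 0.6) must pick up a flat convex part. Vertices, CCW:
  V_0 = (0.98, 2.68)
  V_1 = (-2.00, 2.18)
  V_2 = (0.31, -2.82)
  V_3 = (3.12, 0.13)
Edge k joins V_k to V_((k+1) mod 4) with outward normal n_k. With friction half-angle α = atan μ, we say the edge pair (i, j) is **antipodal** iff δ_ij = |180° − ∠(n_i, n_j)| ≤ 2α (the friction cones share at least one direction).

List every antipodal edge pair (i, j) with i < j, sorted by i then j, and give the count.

count = 2; pairs: (0,2), (1,3)

α = atan 0.6 = 30.96°;  2α = 61.93°
n_0 = (-0.1655, +0.9862)
n_1 = (-0.9078, -0.4194)
n_2 = (+0.7241, -0.6897)
n_3 = (+0.7660, +0.6428)
  (0,1): δ = 74.73°  ·
  (0,2): δ = 36.87°  ✓
  (0,3): δ = 120.48°  ·
  (1,2): δ = 68.40°  ·
  (1,3): δ = 15.21°  ✓
  (2,3): δ = 96.39°  ·
antipodal pairs: 2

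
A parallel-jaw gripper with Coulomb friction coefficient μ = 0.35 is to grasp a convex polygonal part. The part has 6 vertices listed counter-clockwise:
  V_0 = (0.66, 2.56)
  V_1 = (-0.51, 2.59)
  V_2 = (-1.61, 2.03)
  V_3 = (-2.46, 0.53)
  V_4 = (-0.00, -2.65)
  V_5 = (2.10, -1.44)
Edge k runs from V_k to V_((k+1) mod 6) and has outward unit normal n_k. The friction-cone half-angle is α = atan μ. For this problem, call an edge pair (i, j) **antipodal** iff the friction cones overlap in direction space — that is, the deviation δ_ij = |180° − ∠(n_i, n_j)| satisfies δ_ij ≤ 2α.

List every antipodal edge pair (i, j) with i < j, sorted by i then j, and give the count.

count = 4; pairs: (0,4), (1,4), (2,4), (3,5)

α = atan 0.35 = 19.29°;  2α = 38.58°
n_0 = (+0.0256, +0.9997)
n_1 = (-0.4537, +0.8912)
n_2 = (-0.8700, +0.4930)
n_3 = (-0.7910, -0.6119)
n_4 = (+0.4992, -0.8665)
n_5 = (+0.9409, +0.3387)
  (0,1): δ = 151.55°  ·
  (0,2): δ = 118.07°  ·
  (0,3): δ = 50.81°  ·
  (0,4): δ = 31.42°  ✓
  (0,5): δ = 111.27°  ·
  (1,2): δ = 146.52°  ·
  (1,3): δ = 79.26°  ·
  (1,4): δ = 2.97°  ✓
  (1,5): δ = 82.82°  ·
  (2,3): δ = 112.74°  ·
  (2,4): δ = 30.51°  ✓
  (2,5): δ = 49.34°  ·
  (3,4): δ = 97.77°  ·
  (3,5): δ = 17.93°  ✓
  (4,5): δ = 100.15°  ·
antipodal pairs: 4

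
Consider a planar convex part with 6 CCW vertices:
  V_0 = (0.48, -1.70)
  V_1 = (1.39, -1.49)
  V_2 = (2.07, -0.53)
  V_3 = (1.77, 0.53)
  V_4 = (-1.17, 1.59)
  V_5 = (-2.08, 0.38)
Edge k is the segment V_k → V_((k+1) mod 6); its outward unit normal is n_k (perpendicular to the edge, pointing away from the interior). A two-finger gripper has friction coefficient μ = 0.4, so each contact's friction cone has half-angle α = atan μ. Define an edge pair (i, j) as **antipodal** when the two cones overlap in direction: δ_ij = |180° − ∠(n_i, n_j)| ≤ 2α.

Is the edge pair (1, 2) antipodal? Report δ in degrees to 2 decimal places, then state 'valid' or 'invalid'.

δ = 128.89°, invalid

α = atan 0.4 = 21.80°;  2α = 43.60°
edge 1: e_1 = (+0.68, +0.96);  n_1 = (+0.8160, -0.5780)
edge 2: e_2 = (-0.30, +1.06);  n_2 = (+0.9622, +0.2723)
∠(n_1, n_2) = 51.11°
δ = |180° − 51.11°| = 128.89°
128.89° > 2α = 43.60°  →  invalid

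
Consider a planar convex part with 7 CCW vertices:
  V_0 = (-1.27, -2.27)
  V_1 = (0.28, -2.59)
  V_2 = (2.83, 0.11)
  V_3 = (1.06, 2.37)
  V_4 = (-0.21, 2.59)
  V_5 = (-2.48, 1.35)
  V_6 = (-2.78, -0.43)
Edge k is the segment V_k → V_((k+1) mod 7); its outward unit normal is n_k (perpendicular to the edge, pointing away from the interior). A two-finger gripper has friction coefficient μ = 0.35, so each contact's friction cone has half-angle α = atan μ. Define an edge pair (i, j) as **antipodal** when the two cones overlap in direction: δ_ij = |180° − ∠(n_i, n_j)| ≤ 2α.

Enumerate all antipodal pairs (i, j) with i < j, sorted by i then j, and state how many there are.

count = 4; pairs: (0,3), (1,4), (1,5), (2,6)

α = atan 0.35 = 19.29°;  2α = 38.58°
n_0 = (-0.2022, -0.9793)
n_1 = (+0.7270, -0.6866)
n_2 = (+0.7873, +0.6166)
n_3 = (+0.1707, +0.9853)
n_4 = (-0.4794, +0.8776)
n_5 = (-0.9861, +0.1662)
n_6 = (-0.7730, -0.6344)
  (0,1): δ = 121.70°  ·
  (0,2): δ = 40.27°  ·
  (0,3): δ = 1.84°  ✓
  (0,4): δ = 40.31°  ·
  (0,5): δ = 92.10°  ·
  (0,6): δ = 141.04°  ·
  (1,2): δ = 98.57°  ·
  (1,3): δ = 56.46°  ·
  (1,4): δ = 17.99°  ✓
  (1,5): δ = 33.80°  ✓
  (1,6): δ = 82.74°  ·
  (2,3): δ = 137.90°  ·
  (2,4): δ = 99.42°  ·
  (2,5): δ = 47.63°  ·
  (2,6): δ = 1.31°  ✓
  (3,4): δ = 141.53°  ·
  (3,5): δ = 89.74°  ·
  (3,6): δ = 40.80°  ·
  (4,5): δ = 128.21°  ·
  (4,6): δ = 79.27°  ·
  (5,6): δ = 131.06°  ·
antipodal pairs: 4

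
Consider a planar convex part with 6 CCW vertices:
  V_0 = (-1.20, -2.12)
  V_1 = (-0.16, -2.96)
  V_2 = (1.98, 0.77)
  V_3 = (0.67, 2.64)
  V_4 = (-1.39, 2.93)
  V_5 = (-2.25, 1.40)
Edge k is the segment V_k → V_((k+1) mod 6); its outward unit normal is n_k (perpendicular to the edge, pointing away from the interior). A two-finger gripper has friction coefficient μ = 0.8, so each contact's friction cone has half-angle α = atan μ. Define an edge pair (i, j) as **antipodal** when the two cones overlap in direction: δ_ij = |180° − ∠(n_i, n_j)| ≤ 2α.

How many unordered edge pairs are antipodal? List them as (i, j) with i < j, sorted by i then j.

α = atan 0.8 = 38.66°;  2α = 77.32°
n_0 = (-0.6283, -0.7779)
n_1 = (+0.8674, -0.4976)
n_2 = (+0.8190, +0.5738)
n_3 = (+0.1394, +0.9902)
n_4 = (-0.8717, +0.4900)
n_5 = (-0.9583, -0.2858)
  (0,1): δ = 80.92°  ·
  (0,2): δ = 16.06°  ✓
  (0,3): δ = 30.91°  ✓
  (0,4): δ = 99.59°  ·
  (0,5): δ = 145.54°  ·
  (1,2): δ = 115.14°  ·
  (1,3): δ = 68.17°  ✓
  (1,4): δ = 0.50°  ✓
  (1,5): δ = 46.45°  ✓
  (2,3): δ = 133.03°  ·
  (2,4): δ = 64.35°  ✓
  (2,5): δ = 18.40°  ✓
  (3,4): δ = 111.33°  ·
  (3,5): δ = 65.38°  ✓
  (4,5): δ = 134.05°  ·
antipodal pairs: 8

count = 8; pairs: (0,2), (0,3), (1,3), (1,4), (1,5), (2,4), (2,5), (3,5)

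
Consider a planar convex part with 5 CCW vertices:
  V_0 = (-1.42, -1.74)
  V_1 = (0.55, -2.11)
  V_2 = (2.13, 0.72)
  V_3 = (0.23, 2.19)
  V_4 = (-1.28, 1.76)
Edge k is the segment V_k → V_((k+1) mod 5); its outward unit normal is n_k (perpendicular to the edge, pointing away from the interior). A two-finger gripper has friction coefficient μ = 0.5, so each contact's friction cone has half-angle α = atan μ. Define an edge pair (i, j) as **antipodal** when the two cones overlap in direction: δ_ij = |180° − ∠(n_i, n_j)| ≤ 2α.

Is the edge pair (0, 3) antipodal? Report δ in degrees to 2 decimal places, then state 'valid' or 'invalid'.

δ = 26.53°, valid

α = atan 0.5 = 26.57°;  2α = 53.13°
edge 0: e_0 = (+1.97, -0.37);  n_0 = (-0.1846, -0.9828)
edge 3: e_3 = (-1.51, -0.43);  n_3 = (-0.2739, +0.9618)
∠(n_0, n_3) = 153.47°
δ = |180° − 153.47°| = 26.53°
26.53° ≤ 2α = 53.13°  →  valid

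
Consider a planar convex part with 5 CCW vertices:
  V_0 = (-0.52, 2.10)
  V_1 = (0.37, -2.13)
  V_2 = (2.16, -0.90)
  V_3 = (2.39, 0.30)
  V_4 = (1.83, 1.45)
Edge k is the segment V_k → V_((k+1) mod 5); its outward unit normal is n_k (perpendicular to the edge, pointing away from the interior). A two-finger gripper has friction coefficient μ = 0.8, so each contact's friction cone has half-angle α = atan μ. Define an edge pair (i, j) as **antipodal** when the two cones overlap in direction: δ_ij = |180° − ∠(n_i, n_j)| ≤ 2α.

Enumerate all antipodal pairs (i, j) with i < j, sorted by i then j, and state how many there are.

count = 5; pairs: (0,1), (0,2), (0,3), (0,4), (1,4)

α = atan 0.8 = 38.66°;  2α = 77.32°
n_0 = (-0.9786, -0.2059)
n_1 = (+0.5663, -0.8242)
n_2 = (+0.9821, -0.1882)
n_3 = (+0.8991, +0.4378)
n_4 = (+0.2666, +0.9638)
  (0,1): δ = 67.39°  ✓
  (0,2): δ = 22.73°  ✓
  (0,3): δ = 14.08°  ✓
  (0,4): δ = 62.66°  ✓
  (1,2): δ = 135.35°  ·
  (1,3): δ = 98.53°  ·
  (1,4): δ = 49.96°  ✓
  (2,3): δ = 143.19°  ·
  (2,4): δ = 94.61°  ·
  (3,4): δ = 131.43°  ·
antipodal pairs: 5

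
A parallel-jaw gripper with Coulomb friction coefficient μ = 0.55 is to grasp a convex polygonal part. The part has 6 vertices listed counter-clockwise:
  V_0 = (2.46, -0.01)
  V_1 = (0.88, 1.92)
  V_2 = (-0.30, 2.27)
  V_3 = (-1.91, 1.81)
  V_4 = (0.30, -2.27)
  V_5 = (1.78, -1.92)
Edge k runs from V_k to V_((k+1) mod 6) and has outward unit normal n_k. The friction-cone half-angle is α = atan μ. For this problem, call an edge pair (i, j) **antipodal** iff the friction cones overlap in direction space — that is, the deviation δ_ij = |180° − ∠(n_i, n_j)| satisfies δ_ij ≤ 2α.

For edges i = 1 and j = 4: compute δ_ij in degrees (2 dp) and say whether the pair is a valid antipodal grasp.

α = atan 0.55 = 28.81°;  2α = 57.62°
edge 1: e_1 = (-1.18, +0.35);  n_1 = (+0.2844, +0.9587)
edge 4: e_4 = (+1.48, +0.35);  n_4 = (+0.2301, -0.9732)
∠(n_1, n_4) = 150.17°
δ = |180° − 150.17°| = 29.83°
29.83° ≤ 2α = 57.62°  →  valid

δ = 29.83°, valid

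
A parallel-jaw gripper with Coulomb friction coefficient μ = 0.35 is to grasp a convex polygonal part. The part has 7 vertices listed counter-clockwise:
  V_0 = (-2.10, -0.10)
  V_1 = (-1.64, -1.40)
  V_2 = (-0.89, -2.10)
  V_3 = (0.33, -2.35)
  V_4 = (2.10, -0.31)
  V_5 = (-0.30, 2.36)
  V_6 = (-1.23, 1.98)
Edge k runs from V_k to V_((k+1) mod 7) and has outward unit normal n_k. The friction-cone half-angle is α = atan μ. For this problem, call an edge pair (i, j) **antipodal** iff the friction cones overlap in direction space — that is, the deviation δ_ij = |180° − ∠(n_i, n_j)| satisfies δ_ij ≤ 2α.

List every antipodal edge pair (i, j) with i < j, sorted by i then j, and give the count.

count = 6; pairs: (0,4), (1,4), (2,4), (2,5), (3,5), (3,6)

α = atan 0.35 = 19.29°;  2α = 38.58°
n_0 = (-0.9427, -0.3336)
n_1 = (-0.6823, -0.7311)
n_2 = (-0.2007, -0.9796)
n_3 = (+0.7553, -0.6554)
n_4 = (+0.7437, +0.6685)
n_5 = (-0.3782, +0.9257)
n_6 = (-0.9226, +0.3859)
  (0,1): δ = 152.51°  ·
  (0,2): δ = 121.07°  ·
  (0,3): δ = 60.43°  ·
  (0,4): δ = 22.47°  ✓
  (0,5): δ = 92.74°  ·
  (0,6): δ = 137.82°  ·
  (1,2): δ = 148.56°  ·
  (1,3): δ = 87.92°  ·
  (1,4): δ = 5.02°  ✓
  (1,5): δ = 65.25°  ·
  (1,6): δ = 110.33°  ·
  (2,3): δ = 119.37°  ·
  (2,4): δ = 36.47°  ✓
  (2,5): δ = 33.81°  ✓
  (2,6): δ = 78.88°  ·
  (3,4): δ = 97.10°  ·
  (3,5): δ = 26.83°  ✓
  (3,6): δ = 18.25°  ✓
  (4,5): δ = 109.73°  ·
  (4,6): δ = 64.65°  ·
  (5,6): δ = 134.92°  ·
antipodal pairs: 6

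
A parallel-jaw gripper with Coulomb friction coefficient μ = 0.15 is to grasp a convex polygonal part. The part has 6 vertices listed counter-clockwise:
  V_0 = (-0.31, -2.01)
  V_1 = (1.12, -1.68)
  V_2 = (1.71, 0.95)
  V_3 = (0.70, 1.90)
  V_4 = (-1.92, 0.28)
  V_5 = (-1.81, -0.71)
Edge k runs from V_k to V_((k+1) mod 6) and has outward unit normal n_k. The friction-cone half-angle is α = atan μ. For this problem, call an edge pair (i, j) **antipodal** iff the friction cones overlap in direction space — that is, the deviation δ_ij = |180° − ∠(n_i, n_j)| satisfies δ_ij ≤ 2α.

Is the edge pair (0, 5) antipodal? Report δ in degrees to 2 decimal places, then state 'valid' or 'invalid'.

α = atan 0.15 = 8.53°;  2α = 17.06°
edge 0: e_0 = (+1.43, +0.33);  n_0 = (+0.2249, -0.9744)
edge 5: e_5 = (+1.50, -1.30);  n_5 = (-0.6549, -0.7557)
∠(n_0, n_5) = 53.91°
δ = |180° − 53.91°| = 126.09°
126.09° > 2α = 17.06°  →  invalid

δ = 126.09°, invalid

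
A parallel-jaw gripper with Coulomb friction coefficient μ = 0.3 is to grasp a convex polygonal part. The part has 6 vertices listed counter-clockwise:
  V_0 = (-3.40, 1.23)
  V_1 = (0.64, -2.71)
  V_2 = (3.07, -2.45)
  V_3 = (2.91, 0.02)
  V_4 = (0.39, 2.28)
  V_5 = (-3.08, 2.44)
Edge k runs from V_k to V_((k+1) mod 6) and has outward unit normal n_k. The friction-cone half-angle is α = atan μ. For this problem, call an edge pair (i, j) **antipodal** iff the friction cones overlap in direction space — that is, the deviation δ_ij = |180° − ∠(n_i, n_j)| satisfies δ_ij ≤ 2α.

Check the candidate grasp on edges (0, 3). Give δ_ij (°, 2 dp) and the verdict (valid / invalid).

δ = 2.40°, valid

α = atan 0.3 = 16.70°;  2α = 33.40°
edge 0: e_0 = (+4.04, -3.94);  n_0 = (-0.6982, -0.7159)
edge 3: e_3 = (-2.52, +2.26);  n_3 = (+0.6677, +0.7445)
∠(n_0, n_3) = 177.60°
δ = |180° − 177.60°| = 2.40°
2.40° ≤ 2α = 33.40°  →  valid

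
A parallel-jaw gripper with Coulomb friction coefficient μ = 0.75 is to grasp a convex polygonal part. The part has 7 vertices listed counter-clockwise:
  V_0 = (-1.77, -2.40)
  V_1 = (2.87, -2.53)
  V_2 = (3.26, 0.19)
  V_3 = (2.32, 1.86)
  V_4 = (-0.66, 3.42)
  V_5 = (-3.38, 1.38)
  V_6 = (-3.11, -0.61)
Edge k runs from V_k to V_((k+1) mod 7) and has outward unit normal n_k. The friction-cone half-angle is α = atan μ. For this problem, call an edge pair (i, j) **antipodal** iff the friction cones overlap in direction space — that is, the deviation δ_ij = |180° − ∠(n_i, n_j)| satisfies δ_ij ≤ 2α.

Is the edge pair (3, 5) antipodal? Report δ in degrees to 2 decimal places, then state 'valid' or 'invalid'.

δ = 54.64°, valid

α = atan 0.75 = 36.87°;  2α = 73.74°
edge 3: e_3 = (-2.98, +1.56);  n_3 = (+0.4638, +0.8859)
edge 5: e_5 = (+0.27, -1.99);  n_5 = (-0.9909, -0.1344)
∠(n_3, n_5) = 125.36°
δ = |180° − 125.36°| = 54.64°
54.64° ≤ 2α = 73.74°  →  valid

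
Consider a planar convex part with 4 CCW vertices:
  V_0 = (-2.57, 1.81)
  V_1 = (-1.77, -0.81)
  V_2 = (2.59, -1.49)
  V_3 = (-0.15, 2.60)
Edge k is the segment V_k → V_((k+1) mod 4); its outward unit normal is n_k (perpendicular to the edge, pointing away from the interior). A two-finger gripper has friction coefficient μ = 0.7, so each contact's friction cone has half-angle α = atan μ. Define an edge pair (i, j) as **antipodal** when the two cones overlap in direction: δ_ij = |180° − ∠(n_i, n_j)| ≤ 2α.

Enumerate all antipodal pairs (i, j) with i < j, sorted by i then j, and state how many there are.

count = 3; pairs: (0,2), (1,2), (1,3)

α = atan 0.7 = 34.99°;  2α = 69.98°
n_0 = (-0.9564, -0.2920)
n_1 = (-0.1541, -0.9881)
n_2 = (+0.8308, +0.5566)
n_3 = (-0.3103, +0.9506)
  (0,1): δ = 115.84°  ·
  (0,2): δ = 16.84°  ✓
  (0,3): δ = 91.10°  ·
  (1,2): δ = 47.32°  ✓
  (1,3): δ = 26.94°  ✓
  (2,3): δ = 105.74°  ·
antipodal pairs: 3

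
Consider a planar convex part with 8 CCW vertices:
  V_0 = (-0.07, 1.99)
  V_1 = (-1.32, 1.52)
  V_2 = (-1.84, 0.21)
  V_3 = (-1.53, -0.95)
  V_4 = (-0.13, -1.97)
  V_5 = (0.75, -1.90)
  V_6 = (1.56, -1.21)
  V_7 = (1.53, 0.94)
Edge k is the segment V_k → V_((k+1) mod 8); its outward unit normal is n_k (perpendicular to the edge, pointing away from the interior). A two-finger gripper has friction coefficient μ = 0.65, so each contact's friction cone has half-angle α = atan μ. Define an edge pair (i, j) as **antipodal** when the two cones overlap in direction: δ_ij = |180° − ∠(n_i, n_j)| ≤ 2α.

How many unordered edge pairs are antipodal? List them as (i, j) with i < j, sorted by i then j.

α = atan 0.65 = 33.02°;  2α = 66.05°
n_0 = (-0.3519, +0.9360)
n_1 = (-0.9295, +0.3689)
n_2 = (-0.9661, -0.2582)
n_3 = (-0.5889, -0.8082)
n_4 = (+0.0793, -0.9969)
n_5 = (+0.6485, -0.7612)
n_6 = (+0.9999, +0.0140)
n_7 = (+0.5487, +0.8360)
  (0,1): δ = 132.26°  ·
  (0,2): δ = 95.64°  ·
  (0,3): δ = 56.68°  ✓
  (0,4): δ = 16.06°  ✓
  (0,5): δ = 19.82°  ✓
  (0,6): δ = 70.19°  ·
  (0,7): δ = 126.12°  ·
  (1,2): δ = 143.39°  ·
  (1,3): δ = 104.43°  ·
  (1,4): δ = 63.80°  ✓
  (1,5): δ = 27.92°  ✓
  (1,6): δ = 22.45°  ✓
  (1,7): δ = 78.38°  ·
  (2,3): δ = 141.04°  ·
  (2,4): δ = 100.41°  ·
  (2,5): δ = 64.54°  ✓
  (2,6): δ = 14.16°  ✓
  (2,7): δ = 41.76°  ✓
  (3,4): δ = 139.38°  ·
  (3,5): δ = 103.50°  ·
  (3,6): δ = 53.12°  ✓
  (3,7): δ = 2.80°  ✓
  (4,5): δ = 144.12°  ·
  (4,6): δ = 93.75°  ·
  (4,7): δ = 37.82°  ✓
  (5,6): δ = 129.63°  ·
  (5,7): δ = 73.70°  ·
  (6,7): δ = 124.07°  ·
antipodal pairs: 12

count = 12; pairs: (0,3), (0,4), (0,5), (1,4), (1,5), (1,6), (2,5), (2,6), (2,7), (3,6), (3,7), (4,7)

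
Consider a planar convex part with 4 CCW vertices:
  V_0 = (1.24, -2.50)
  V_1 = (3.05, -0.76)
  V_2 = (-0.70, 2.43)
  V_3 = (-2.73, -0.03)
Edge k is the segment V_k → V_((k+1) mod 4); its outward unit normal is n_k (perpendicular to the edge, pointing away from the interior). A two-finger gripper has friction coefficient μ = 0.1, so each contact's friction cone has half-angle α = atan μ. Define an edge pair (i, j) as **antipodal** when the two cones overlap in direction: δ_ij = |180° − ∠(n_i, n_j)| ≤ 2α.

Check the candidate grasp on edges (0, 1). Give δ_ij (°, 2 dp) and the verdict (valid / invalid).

δ = 84.26°, invalid

α = atan 0.1 = 5.71°;  2α = 11.42°
edge 0: e_0 = (+1.81, +1.74);  n_0 = (+0.6930, -0.7209)
edge 1: e_1 = (-3.75, +3.19);  n_1 = (+0.6479, +0.7617)
∠(n_0, n_1) = 95.74°
δ = |180° − 95.74°| = 84.26°
84.26° > 2α = 11.42°  →  invalid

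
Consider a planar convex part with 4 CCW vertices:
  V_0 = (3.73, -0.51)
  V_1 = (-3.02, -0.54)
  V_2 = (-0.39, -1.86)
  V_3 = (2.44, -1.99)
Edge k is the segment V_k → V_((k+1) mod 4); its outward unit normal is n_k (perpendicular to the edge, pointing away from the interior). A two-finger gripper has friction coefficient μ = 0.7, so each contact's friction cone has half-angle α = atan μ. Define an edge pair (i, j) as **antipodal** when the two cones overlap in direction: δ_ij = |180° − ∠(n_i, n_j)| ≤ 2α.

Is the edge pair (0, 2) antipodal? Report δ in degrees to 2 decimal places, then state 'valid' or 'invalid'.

δ = 2.88°, valid

α = atan 0.7 = 34.99°;  2α = 69.98°
edge 0: e_0 = (-6.75, -0.03);  n_0 = (-0.0044, +1.0000)
edge 2: e_2 = (+2.83, -0.13);  n_2 = (-0.0459, -0.9989)
∠(n_0, n_2) = 177.12°
δ = |180° − 177.12°| = 2.88°
2.88° ≤ 2α = 69.98°  →  valid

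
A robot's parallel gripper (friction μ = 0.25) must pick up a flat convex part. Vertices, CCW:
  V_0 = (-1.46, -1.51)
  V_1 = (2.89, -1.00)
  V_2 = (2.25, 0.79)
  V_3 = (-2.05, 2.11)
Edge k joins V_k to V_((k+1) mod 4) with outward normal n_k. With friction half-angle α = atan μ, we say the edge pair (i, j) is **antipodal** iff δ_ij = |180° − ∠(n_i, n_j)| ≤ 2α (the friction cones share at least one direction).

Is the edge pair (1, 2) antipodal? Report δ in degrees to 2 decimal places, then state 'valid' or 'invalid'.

δ = 126.74°, invalid

α = atan 0.25 = 14.04°;  2α = 28.07°
edge 1: e_1 = (-0.64, +1.79);  n_1 = (+0.9416, +0.3367)
edge 2: e_2 = (-4.30, +1.32);  n_2 = (+0.2935, +0.9560)
∠(n_1, n_2) = 53.26°
δ = |180° − 53.26°| = 126.74°
126.74° > 2α = 28.07°  →  invalid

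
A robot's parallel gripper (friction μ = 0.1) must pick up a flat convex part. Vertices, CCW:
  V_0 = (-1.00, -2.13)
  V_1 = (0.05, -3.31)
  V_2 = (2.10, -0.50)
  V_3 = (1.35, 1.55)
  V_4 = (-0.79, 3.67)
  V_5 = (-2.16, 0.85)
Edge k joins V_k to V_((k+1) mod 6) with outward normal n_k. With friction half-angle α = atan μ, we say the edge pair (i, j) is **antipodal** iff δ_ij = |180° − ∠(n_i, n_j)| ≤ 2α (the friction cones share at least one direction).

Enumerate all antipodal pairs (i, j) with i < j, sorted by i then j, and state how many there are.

α = atan 0.1 = 5.71°;  2α = 11.42°
n_0 = (-0.7471, -0.6648)
n_1 = (+0.8079, -0.5894)
n_2 = (+0.9391, +0.3436)
n_3 = (+0.7038, +0.7104)
n_4 = (-0.8995, +0.4370)
n_5 = (-0.9319, -0.3627)
  (0,1): δ = 77.78°  ·
  (0,2): δ = 21.57°  ·
  (0,3): δ = 3.61°  ✓
  (0,4): δ = 112.43°  ·
  (0,5): δ = 159.61°  ·
  (1,2): δ = 123.79°  ·
  (1,3): δ = 98.62°  ·
  (1,4): δ = 10.20°  ✓
  (1,5): δ = 57.38°  ·
  (2,3): δ = 154.83°  ·
  (2,4): δ = 46.01°  ·
  (2,5): δ = 1.17°  ✓
  (3,4): δ = 71.18°  ·
  (3,5): δ = 24.00°  ·
  (4,5): δ = 132.82°  ·
antipodal pairs: 3

count = 3; pairs: (0,3), (1,4), (2,5)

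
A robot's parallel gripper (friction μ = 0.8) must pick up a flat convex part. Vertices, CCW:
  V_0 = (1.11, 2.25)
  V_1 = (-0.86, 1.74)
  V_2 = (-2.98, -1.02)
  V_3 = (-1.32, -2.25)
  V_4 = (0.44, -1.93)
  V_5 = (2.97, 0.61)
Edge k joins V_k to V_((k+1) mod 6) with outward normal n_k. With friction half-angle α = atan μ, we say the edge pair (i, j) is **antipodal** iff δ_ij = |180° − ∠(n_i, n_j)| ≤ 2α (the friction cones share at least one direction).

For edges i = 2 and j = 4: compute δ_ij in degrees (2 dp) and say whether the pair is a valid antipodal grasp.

α = atan 0.8 = 38.66°;  2α = 77.32°
edge 2: e_2 = (+1.66, -1.23);  n_2 = (-0.5953, -0.8035)
edge 4: e_4 = (+2.53, +2.54);  n_4 = (+0.7085, -0.7057)
∠(n_2, n_4) = 81.65°
δ = |180° − 81.65°| = 98.35°
98.35° > 2α = 77.32°  →  invalid

δ = 98.35°, invalid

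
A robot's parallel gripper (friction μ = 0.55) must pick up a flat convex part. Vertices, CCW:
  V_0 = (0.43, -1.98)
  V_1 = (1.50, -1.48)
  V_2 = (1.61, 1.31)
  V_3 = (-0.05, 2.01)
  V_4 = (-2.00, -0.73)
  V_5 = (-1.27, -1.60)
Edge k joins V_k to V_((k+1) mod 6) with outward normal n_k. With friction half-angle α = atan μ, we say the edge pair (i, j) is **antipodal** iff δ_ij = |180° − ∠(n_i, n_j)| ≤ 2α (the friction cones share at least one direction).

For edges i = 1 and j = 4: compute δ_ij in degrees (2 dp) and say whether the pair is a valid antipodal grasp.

δ = 42.26°, valid

α = atan 0.55 = 28.81°;  2α = 57.62°
edge 1: e_1 = (+0.11, +2.79);  n_1 = (+0.9992, -0.0394)
edge 4: e_4 = (+0.73, -0.87);  n_4 = (-0.7661, -0.6428)
∠(n_1, n_4) = 137.74°
δ = |180° − 137.74°| = 42.26°
42.26° ≤ 2α = 57.62°  →  valid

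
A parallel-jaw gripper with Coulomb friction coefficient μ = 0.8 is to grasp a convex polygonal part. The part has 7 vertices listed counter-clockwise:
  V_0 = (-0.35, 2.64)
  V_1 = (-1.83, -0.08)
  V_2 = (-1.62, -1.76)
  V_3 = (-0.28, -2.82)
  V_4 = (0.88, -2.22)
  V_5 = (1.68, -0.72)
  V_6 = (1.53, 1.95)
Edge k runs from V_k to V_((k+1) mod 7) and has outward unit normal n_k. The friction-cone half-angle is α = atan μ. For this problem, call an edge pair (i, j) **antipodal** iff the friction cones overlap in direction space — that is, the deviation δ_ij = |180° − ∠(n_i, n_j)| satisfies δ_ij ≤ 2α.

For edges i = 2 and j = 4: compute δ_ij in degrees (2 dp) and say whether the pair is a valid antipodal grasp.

δ = 79.73°, invalid

α = atan 0.8 = 38.66°;  2α = 77.32°
edge 2: e_2 = (+1.34, -1.06);  n_2 = (-0.6204, -0.7843)
edge 4: e_4 = (+0.80, +1.50);  n_4 = (+0.8824, -0.4706)
∠(n_2, n_4) = 100.27°
δ = |180° − 100.27°| = 79.73°
79.73° > 2α = 77.32°  →  invalid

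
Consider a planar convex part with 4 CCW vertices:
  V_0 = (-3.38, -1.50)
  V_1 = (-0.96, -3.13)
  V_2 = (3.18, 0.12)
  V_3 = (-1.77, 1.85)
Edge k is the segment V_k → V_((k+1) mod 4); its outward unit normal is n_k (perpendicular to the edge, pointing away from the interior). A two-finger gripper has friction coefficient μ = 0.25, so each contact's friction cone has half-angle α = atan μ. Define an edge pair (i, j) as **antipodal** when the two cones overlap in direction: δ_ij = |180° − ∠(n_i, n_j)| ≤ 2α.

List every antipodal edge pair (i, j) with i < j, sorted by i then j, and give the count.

α = atan 0.25 = 14.04°;  2α = 28.07°
n_0 = (-0.5586, -0.8294)
n_1 = (+0.6175, -0.7866)
n_2 = (+0.3299, +0.9440)
n_3 = (-0.9013, +0.4332)
  (0,1): δ = 107.90°  ·
  (0,2): δ = 14.70°  ✓
  (0,3): δ = 98.29°  ·
  (1,2): δ = 57.40°  ·
  (1,3): δ = 26.20°  ✓
  (2,3): δ = 96.40°  ·
antipodal pairs: 2

count = 2; pairs: (0,2), (1,3)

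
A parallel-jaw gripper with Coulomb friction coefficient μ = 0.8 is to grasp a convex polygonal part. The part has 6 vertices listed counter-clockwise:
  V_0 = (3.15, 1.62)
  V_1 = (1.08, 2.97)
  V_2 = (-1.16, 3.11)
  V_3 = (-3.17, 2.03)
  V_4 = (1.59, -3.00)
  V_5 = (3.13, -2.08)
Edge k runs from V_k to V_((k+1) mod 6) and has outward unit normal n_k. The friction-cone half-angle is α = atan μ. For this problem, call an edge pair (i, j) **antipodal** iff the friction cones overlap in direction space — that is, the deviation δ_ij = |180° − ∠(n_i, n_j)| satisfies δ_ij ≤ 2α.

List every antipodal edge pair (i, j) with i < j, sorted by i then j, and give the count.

α = atan 0.8 = 38.66°;  2α = 77.32°
n_0 = (+0.5463, +0.8376)
n_1 = (+0.0624, +0.9981)
n_2 = (-0.4733, +0.8809)
n_3 = (-0.7263, -0.6873)
n_4 = (+0.5129, -0.8585)
n_5 = (+1.0000, -0.0054)
  (0,1): δ = 150.46°  ·
  (0,2): δ = 118.64°  ·
  (0,3): δ = 13.47°  ✓
  (0,4): δ = 63.97°  ✓
  (0,5): δ = 122.80°  ·
  (1,2): δ = 148.17°  ·
  (1,3): δ = 43.00°  ✓
  (1,4): δ = 34.43°  ✓
  (1,5): δ = 93.27°  ·
  (2,3): δ = 74.83°  ✓
  (2,4): δ = 2.60°  ✓
  (2,5): δ = 61.44°  ✓
  (3,4): δ = 102.57°  ·
  (3,5): δ = 43.73°  ✓
  (4,5): δ = 121.16°  ·
antipodal pairs: 8

count = 8; pairs: (0,3), (0,4), (1,3), (1,4), (2,3), (2,4), (2,5), (3,5)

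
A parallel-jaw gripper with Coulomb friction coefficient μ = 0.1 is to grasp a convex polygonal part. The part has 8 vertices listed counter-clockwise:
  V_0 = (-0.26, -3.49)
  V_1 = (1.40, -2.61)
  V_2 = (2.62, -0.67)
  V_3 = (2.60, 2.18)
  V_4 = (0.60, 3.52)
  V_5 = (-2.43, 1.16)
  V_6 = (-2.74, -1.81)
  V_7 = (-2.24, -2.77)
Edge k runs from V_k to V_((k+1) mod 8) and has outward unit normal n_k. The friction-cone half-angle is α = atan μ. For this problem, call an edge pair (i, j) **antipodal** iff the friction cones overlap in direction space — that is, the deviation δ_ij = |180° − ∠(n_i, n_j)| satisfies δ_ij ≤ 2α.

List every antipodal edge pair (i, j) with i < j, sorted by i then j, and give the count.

count = 2; pairs: (0,4), (2,5)

α = atan 0.1 = 5.71°;  2α = 11.42°
n_0 = (+0.4684, -0.8835)
n_1 = (+0.8465, -0.5324)
n_2 = (+1.0000, +0.0070)
n_3 = (+0.5566, +0.8308)
n_4 = (-0.6145, +0.7889)
n_5 = (-0.9946, +0.1038)
n_6 = (-0.8869, -0.4619)
n_7 = (-0.3417, -0.9398)
  (0,1): δ = 150.09°  ·
  (0,2): δ = 117.53°  ·
  (0,3): δ = 61.75°  ·
  (0,4): δ = 9.99°  ✓
  (0,5): δ = 56.11°  ·
  (0,6): δ = 89.58°  ·
  (0,7): δ = 132.09°  ·
  (1,2): δ = 147.43°  ·
  (1,3): δ = 91.66°  ·
  (1,4): δ = 19.92°  ·
  (1,5): δ = 26.21°  ·
  (1,6): δ = 59.68°  ·
  (1,7): δ = 102.18°  ·
  (2,3): δ = 124.22°  ·
  (2,4): δ = 52.49°  ·
  (2,5): δ = 6.36°  ✓
  (2,6): δ = 27.11°  ·
  (2,7): δ = 69.61°  ·
  (3,4): δ = 108.26°  ·
  (3,5): δ = 62.14°  ·
  (3,6): δ = 28.67°  ·
  (3,7): δ = 13.84°  ·
  (4,5): δ = 133.87°  ·
  (4,6): δ = 100.40°  ·
  (4,7): δ = 57.90°  ·
  (5,6): δ = 146.53°  ·
  (5,7): δ = 104.02°  ·
  (6,7): δ = 137.50°  ·
antipodal pairs: 2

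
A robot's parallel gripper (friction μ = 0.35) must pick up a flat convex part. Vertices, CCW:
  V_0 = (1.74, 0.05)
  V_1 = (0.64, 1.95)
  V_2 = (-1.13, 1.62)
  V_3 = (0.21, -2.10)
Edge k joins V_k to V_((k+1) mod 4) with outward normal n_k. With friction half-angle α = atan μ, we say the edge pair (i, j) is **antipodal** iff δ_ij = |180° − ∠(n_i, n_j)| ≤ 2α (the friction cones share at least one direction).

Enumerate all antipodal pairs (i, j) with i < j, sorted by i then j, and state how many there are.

count = 1; pairs: (0,2)

α = atan 0.35 = 19.29°;  2α = 38.58°
n_0 = (+0.8654, +0.5010)
n_1 = (-0.1833, +0.9831)
n_2 = (-0.9408, -0.3389)
n_3 = (+0.8148, -0.5798)
  (0,1): δ = 109.51°  ·
  (0,2): δ = 10.26°  ✓
  (0,3): δ = 114.49°  ·
  (1,2): δ = 80.75°  ·
  (1,3): δ = 44.00°  ·
  (2,3): δ = 55.25°  ·
antipodal pairs: 1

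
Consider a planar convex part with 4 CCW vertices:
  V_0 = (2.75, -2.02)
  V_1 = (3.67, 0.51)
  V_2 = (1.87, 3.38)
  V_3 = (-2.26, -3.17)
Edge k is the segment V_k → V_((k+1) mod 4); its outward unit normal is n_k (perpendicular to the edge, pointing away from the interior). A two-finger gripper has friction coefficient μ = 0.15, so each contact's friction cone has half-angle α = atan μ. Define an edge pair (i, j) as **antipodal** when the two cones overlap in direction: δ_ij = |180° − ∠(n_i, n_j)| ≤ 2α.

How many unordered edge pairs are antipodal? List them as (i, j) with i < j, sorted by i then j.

count = 1; pairs: (0,2)

α = atan 0.15 = 8.53°;  2α = 17.06°
n_0 = (+0.9398, -0.3417)
n_1 = (+0.8472, +0.5313)
n_2 = (-0.8459, +0.5334)
n_3 = (+0.2237, -0.9747)
  (0,1): δ = 127.92°  ·
  (0,2): δ = 12.25°  ✓
  (0,3): δ = 122.91°  ·
  (1,2): δ = 64.33°  ·
  (1,3): δ = 70.83°  ·
  (2,3): δ = 44.84°  ·
antipodal pairs: 1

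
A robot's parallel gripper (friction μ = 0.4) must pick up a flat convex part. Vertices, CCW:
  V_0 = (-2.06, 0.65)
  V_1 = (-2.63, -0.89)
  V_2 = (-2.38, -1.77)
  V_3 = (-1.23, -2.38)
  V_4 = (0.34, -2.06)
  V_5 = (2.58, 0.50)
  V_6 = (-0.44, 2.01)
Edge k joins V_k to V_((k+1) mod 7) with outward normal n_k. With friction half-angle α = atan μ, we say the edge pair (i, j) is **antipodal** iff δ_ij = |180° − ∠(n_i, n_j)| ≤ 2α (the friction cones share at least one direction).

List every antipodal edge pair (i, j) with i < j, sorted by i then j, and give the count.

count = 5; pairs: (0,4), (2,5), (3,5), (3,6), (4,6)

α = atan 0.4 = 21.80°;  2α = 43.60°
n_0 = (-0.9378, +0.3471)
n_1 = (-0.9619, -0.2733)
n_2 = (-0.4686, -0.8834)
n_3 = (+0.1997, -0.9799)
n_4 = (+0.7526, -0.6585)
n_5 = (+0.4472, +0.8944)
n_6 = (-0.6430, +0.7659)
  (0,1): δ = 143.83°  ·
  (0,2): δ = 97.63°  ·
  (0,3): δ = 58.17°  ·
  (0,4): δ = 20.87°  ✓
  (0,5): δ = 83.75°  ·
  (0,6): δ = 150.32°  ·
  (1,2): δ = 133.80°  ·
  (1,3): δ = 94.34°  ·
  (1,4): δ = 57.05°  ·
  (1,5): δ = 47.58°  ·
  (1,6): δ = 114.15°  ·
  (2,3): δ = 140.54°  ·
  (2,4): δ = 103.24°  ·
  (2,5): δ = 1.38°  ✓
  (2,6): δ = 67.96°  ·
  (3,4): δ = 142.71°  ·
  (3,5): δ = 38.09°  ✓
  (3,6): δ = 28.49°  ✓
  (4,5): δ = 75.38°  ·
  (4,6): δ = 8.80°  ✓
  (5,6): δ = 113.42°  ·
antipodal pairs: 5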